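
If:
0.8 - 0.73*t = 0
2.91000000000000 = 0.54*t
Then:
No Solution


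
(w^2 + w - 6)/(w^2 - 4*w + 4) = (w + 3)/(w - 2)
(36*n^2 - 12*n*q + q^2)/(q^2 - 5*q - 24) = (-36*n^2 + 12*n*q - q^2)/(-q^2 + 5*q + 24)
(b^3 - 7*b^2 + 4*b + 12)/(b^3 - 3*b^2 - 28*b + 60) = (b + 1)/(b + 5)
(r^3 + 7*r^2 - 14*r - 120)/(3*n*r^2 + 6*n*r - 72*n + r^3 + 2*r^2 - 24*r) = (r + 5)/(3*n + r)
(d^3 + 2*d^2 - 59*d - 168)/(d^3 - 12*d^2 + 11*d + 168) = (d + 7)/(d - 7)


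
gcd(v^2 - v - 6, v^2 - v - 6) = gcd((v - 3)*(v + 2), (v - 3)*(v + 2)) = v^2 - v - 6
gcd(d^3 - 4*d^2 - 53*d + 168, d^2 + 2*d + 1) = 1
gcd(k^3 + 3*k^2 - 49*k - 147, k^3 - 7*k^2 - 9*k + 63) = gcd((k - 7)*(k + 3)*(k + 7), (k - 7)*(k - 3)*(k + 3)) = k^2 - 4*k - 21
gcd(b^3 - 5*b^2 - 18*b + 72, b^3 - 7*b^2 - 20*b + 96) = b^2 + b - 12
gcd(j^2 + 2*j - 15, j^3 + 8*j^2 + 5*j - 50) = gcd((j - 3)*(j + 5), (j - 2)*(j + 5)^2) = j + 5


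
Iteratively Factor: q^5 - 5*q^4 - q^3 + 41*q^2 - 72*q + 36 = (q - 1)*(q^4 - 4*q^3 - 5*q^2 + 36*q - 36) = (q - 1)*(q + 3)*(q^3 - 7*q^2 + 16*q - 12) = (q - 2)*(q - 1)*(q + 3)*(q^2 - 5*q + 6) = (q - 3)*(q - 2)*(q - 1)*(q + 3)*(q - 2)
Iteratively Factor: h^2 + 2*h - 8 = (h - 2)*(h + 4)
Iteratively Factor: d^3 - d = (d + 1)*(d^2 - d) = d*(d + 1)*(d - 1)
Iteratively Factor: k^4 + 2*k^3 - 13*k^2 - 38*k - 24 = (k + 3)*(k^3 - k^2 - 10*k - 8) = (k + 1)*(k + 3)*(k^2 - 2*k - 8) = (k + 1)*(k + 2)*(k + 3)*(k - 4)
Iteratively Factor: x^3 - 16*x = (x)*(x^2 - 16) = x*(x - 4)*(x + 4)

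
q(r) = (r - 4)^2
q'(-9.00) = -26.00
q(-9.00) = 169.00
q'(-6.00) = -20.00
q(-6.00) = 100.00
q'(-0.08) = -8.16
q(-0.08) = 16.65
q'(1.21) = -5.58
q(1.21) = 7.78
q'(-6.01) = -20.02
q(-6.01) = 100.20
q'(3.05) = -1.90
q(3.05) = 0.90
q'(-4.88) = -17.76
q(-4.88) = 78.85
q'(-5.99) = -19.98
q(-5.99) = 99.80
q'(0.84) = -6.32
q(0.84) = 9.99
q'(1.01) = -5.98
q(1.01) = 8.94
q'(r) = 2*r - 8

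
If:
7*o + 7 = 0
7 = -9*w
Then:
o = -1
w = -7/9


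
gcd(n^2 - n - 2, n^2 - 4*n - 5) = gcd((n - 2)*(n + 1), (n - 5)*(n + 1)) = n + 1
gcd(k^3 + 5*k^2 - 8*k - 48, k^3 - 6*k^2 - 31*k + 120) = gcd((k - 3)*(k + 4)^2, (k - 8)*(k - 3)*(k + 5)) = k - 3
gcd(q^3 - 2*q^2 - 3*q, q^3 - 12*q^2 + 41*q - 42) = q - 3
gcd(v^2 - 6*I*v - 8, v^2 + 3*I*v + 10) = v - 2*I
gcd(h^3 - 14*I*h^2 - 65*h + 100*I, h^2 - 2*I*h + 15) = h - 5*I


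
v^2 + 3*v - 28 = (v - 4)*(v + 7)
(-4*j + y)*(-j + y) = 4*j^2 - 5*j*y + y^2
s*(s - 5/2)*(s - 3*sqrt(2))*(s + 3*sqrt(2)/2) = s^4 - 5*s^3/2 - 3*sqrt(2)*s^3/2 - 9*s^2 + 15*sqrt(2)*s^2/4 + 45*s/2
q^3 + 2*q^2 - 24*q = q*(q - 4)*(q + 6)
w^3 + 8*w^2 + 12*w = w*(w + 2)*(w + 6)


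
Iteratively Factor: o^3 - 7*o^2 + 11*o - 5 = (o - 1)*(o^2 - 6*o + 5) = (o - 1)^2*(o - 5)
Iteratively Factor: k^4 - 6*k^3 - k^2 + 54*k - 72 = (k + 3)*(k^3 - 9*k^2 + 26*k - 24) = (k - 4)*(k + 3)*(k^2 - 5*k + 6) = (k - 4)*(k - 3)*(k + 3)*(k - 2)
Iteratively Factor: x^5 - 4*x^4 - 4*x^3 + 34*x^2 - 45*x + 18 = (x - 2)*(x^4 - 2*x^3 - 8*x^2 + 18*x - 9) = (x - 3)*(x - 2)*(x^3 + x^2 - 5*x + 3) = (x - 3)*(x - 2)*(x + 3)*(x^2 - 2*x + 1) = (x - 3)*(x - 2)*(x - 1)*(x + 3)*(x - 1)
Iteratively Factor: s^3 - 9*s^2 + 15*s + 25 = (s - 5)*(s^2 - 4*s - 5) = (s - 5)*(s + 1)*(s - 5)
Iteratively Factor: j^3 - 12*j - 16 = (j + 2)*(j^2 - 2*j - 8) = (j + 2)^2*(j - 4)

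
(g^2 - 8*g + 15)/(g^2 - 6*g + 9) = (g - 5)/(g - 3)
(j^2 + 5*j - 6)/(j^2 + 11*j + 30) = (j - 1)/(j + 5)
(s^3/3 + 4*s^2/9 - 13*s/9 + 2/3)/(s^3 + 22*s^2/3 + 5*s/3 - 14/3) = (s^2 + 2*s - 3)/(3*(s^2 + 8*s + 7))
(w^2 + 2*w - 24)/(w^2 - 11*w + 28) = (w + 6)/(w - 7)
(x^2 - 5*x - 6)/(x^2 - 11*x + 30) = (x + 1)/(x - 5)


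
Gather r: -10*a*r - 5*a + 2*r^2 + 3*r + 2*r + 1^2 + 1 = -5*a + 2*r^2 + r*(5 - 10*a) + 2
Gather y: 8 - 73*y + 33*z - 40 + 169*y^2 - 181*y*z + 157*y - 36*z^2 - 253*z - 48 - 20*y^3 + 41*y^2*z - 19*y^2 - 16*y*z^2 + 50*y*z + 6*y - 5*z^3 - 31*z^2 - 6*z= -20*y^3 + y^2*(41*z + 150) + y*(-16*z^2 - 131*z + 90) - 5*z^3 - 67*z^2 - 226*z - 80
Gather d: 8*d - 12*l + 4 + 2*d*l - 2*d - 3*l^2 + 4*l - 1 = d*(2*l + 6) - 3*l^2 - 8*l + 3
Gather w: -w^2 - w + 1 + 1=-w^2 - w + 2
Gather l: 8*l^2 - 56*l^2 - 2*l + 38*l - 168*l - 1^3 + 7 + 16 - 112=-48*l^2 - 132*l - 90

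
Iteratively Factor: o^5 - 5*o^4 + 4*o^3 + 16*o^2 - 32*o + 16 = (o - 2)*(o^4 - 3*o^3 - 2*o^2 + 12*o - 8) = (o - 2)^2*(o^3 - o^2 - 4*o + 4) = (o - 2)^2*(o + 2)*(o^2 - 3*o + 2) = (o - 2)^2*(o - 1)*(o + 2)*(o - 2)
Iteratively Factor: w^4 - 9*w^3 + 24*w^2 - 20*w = (w - 2)*(w^3 - 7*w^2 + 10*w) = (w - 5)*(w - 2)*(w^2 - 2*w) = (w - 5)*(w - 2)^2*(w)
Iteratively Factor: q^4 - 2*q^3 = (q)*(q^3 - 2*q^2) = q*(q - 2)*(q^2) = q^2*(q - 2)*(q)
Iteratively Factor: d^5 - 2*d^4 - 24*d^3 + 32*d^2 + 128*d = (d - 4)*(d^4 + 2*d^3 - 16*d^2 - 32*d) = (d - 4)*(d + 2)*(d^3 - 16*d) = (d - 4)^2*(d + 2)*(d^2 + 4*d) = d*(d - 4)^2*(d + 2)*(d + 4)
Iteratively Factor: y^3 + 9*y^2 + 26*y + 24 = (y + 2)*(y^2 + 7*y + 12) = (y + 2)*(y + 3)*(y + 4)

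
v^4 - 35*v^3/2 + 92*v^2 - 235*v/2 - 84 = (v - 8)*(v - 7)*(v - 3)*(v + 1/2)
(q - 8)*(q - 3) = q^2 - 11*q + 24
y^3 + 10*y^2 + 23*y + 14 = (y + 1)*(y + 2)*(y + 7)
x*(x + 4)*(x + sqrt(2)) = x^3 + sqrt(2)*x^2 + 4*x^2 + 4*sqrt(2)*x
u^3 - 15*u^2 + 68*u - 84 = (u - 7)*(u - 6)*(u - 2)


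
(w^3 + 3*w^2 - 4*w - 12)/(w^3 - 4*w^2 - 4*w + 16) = (w + 3)/(w - 4)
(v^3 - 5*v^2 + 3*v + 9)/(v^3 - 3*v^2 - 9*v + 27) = (v + 1)/(v + 3)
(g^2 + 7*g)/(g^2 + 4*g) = (g + 7)/(g + 4)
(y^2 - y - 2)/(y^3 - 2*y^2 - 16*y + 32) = (y + 1)/(y^2 - 16)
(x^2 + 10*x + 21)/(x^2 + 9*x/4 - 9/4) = 4*(x + 7)/(4*x - 3)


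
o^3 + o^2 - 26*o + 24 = (o - 4)*(o - 1)*(o + 6)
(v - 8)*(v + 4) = v^2 - 4*v - 32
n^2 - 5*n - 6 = (n - 6)*(n + 1)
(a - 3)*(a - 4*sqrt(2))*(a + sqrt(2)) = a^3 - 3*sqrt(2)*a^2 - 3*a^2 - 8*a + 9*sqrt(2)*a + 24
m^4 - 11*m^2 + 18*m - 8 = (m - 2)*(m - 1)^2*(m + 4)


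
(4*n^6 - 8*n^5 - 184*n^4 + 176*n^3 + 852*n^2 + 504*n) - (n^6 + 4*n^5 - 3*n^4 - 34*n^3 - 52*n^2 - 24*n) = 3*n^6 - 12*n^5 - 181*n^4 + 210*n^3 + 904*n^2 + 528*n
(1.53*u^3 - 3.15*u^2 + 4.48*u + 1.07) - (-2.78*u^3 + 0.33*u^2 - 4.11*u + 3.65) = 4.31*u^3 - 3.48*u^2 + 8.59*u - 2.58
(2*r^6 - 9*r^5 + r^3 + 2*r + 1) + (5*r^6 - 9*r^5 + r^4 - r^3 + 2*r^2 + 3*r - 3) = 7*r^6 - 18*r^5 + r^4 + 2*r^2 + 5*r - 2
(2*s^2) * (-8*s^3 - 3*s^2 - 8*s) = -16*s^5 - 6*s^4 - 16*s^3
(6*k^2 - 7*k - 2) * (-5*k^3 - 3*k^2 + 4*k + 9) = -30*k^5 + 17*k^4 + 55*k^3 + 32*k^2 - 71*k - 18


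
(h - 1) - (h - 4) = 3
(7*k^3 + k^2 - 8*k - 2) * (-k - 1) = -7*k^4 - 8*k^3 + 7*k^2 + 10*k + 2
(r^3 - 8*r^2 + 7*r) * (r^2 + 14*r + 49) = r^5 + 6*r^4 - 56*r^3 - 294*r^2 + 343*r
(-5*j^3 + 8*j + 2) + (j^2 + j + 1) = -5*j^3 + j^2 + 9*j + 3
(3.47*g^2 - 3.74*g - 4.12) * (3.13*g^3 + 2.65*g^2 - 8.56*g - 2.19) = 10.8611*g^5 - 2.5107*g^4 - 52.5098*g^3 + 13.4971*g^2 + 43.4578*g + 9.0228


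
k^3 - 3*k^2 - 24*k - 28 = (k - 7)*(k + 2)^2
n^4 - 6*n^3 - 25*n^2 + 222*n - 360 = (n - 5)*(n - 4)*(n - 3)*(n + 6)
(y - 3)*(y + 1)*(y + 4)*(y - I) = y^4 + 2*y^3 - I*y^3 - 11*y^2 - 2*I*y^2 - 12*y + 11*I*y + 12*I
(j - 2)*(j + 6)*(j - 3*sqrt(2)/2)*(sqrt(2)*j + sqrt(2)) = sqrt(2)*j^4 - 3*j^3 + 5*sqrt(2)*j^3 - 15*j^2 - 8*sqrt(2)*j^2 - 12*sqrt(2)*j + 24*j + 36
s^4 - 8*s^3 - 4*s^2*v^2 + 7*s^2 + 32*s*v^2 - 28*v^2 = (s - 7)*(s - 1)*(s - 2*v)*(s + 2*v)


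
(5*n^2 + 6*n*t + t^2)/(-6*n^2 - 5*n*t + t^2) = (5*n + t)/(-6*n + t)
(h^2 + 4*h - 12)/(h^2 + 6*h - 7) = (h^2 + 4*h - 12)/(h^2 + 6*h - 7)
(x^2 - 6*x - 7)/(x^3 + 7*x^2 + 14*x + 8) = (x - 7)/(x^2 + 6*x + 8)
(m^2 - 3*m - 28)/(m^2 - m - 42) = (m + 4)/(m + 6)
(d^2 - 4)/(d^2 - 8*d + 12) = (d + 2)/(d - 6)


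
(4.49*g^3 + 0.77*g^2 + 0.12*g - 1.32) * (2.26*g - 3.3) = 10.1474*g^4 - 13.0768*g^3 - 2.2698*g^2 - 3.3792*g + 4.356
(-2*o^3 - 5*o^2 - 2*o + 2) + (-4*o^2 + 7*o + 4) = -2*o^3 - 9*o^2 + 5*o + 6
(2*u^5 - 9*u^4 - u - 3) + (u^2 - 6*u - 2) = 2*u^5 - 9*u^4 + u^2 - 7*u - 5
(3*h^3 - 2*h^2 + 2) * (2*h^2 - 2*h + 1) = 6*h^5 - 10*h^4 + 7*h^3 + 2*h^2 - 4*h + 2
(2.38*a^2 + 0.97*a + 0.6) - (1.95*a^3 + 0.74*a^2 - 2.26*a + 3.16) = -1.95*a^3 + 1.64*a^2 + 3.23*a - 2.56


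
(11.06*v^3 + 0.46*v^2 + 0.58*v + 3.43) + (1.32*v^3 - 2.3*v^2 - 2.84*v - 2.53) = 12.38*v^3 - 1.84*v^2 - 2.26*v + 0.9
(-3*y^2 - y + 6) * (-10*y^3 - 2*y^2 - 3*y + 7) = 30*y^5 + 16*y^4 - 49*y^3 - 30*y^2 - 25*y + 42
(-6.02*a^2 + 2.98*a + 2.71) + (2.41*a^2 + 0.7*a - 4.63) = -3.61*a^2 + 3.68*a - 1.92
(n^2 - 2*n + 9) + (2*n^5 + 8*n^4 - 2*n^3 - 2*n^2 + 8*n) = 2*n^5 + 8*n^4 - 2*n^3 - n^2 + 6*n + 9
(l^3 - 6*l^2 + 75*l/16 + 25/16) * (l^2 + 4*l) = l^5 - 2*l^4 - 309*l^3/16 + 325*l^2/16 + 25*l/4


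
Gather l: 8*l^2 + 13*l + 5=8*l^2 + 13*l + 5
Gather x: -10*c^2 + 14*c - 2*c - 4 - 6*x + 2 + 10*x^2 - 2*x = -10*c^2 + 12*c + 10*x^2 - 8*x - 2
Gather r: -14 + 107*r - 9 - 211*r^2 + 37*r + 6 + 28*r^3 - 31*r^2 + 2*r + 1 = 28*r^3 - 242*r^2 + 146*r - 16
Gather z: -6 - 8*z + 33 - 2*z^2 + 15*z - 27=-2*z^2 + 7*z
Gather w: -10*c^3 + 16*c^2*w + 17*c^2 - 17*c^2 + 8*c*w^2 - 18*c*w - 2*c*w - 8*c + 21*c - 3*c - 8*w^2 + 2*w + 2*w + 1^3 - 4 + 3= -10*c^3 + 10*c + w^2*(8*c - 8) + w*(16*c^2 - 20*c + 4)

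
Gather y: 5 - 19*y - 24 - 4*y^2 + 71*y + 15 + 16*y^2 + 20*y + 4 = 12*y^2 + 72*y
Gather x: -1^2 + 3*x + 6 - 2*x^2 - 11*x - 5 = -2*x^2 - 8*x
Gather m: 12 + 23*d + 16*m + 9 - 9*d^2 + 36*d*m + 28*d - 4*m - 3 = -9*d^2 + 51*d + m*(36*d + 12) + 18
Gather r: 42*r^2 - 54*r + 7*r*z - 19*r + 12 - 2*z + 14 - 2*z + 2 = 42*r^2 + r*(7*z - 73) - 4*z + 28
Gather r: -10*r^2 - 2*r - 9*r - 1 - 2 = -10*r^2 - 11*r - 3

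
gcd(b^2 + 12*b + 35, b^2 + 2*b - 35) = b + 7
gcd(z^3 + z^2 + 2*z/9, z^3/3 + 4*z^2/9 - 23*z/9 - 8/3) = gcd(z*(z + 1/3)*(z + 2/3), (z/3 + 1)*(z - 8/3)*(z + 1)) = 1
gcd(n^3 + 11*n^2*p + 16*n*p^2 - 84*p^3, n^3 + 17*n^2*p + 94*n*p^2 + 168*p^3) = n^2 + 13*n*p + 42*p^2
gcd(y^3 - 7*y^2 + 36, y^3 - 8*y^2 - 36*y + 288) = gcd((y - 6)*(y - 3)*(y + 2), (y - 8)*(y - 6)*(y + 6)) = y - 6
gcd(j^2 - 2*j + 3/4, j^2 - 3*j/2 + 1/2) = j - 1/2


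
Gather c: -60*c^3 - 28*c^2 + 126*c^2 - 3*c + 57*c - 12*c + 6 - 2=-60*c^3 + 98*c^2 + 42*c + 4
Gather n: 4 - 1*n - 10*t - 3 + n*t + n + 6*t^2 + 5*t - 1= n*t + 6*t^2 - 5*t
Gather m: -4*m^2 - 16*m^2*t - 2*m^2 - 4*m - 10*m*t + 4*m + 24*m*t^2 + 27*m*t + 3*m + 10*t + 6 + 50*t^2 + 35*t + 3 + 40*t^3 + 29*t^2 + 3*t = m^2*(-16*t - 6) + m*(24*t^2 + 17*t + 3) + 40*t^3 + 79*t^2 + 48*t + 9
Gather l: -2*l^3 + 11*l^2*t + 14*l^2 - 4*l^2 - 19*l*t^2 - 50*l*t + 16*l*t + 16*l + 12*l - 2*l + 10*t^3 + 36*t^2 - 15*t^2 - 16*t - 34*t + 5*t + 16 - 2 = -2*l^3 + l^2*(11*t + 10) + l*(-19*t^2 - 34*t + 26) + 10*t^3 + 21*t^2 - 45*t + 14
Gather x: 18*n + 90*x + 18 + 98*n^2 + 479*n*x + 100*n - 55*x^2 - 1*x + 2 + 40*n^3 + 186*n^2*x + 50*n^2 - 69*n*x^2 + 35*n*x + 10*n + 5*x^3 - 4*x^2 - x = 40*n^3 + 148*n^2 + 128*n + 5*x^3 + x^2*(-69*n - 59) + x*(186*n^2 + 514*n + 88) + 20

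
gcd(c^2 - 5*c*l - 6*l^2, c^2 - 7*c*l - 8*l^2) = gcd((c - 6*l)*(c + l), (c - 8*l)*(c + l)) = c + l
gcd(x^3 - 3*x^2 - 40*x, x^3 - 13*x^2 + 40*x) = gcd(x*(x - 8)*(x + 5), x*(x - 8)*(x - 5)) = x^2 - 8*x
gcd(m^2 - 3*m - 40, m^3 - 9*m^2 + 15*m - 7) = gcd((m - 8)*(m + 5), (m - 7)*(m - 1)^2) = 1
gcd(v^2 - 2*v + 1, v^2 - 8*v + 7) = v - 1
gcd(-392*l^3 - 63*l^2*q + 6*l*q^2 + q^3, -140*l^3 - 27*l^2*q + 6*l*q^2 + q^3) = 7*l + q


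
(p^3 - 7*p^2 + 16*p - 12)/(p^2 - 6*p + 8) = (p^2 - 5*p + 6)/(p - 4)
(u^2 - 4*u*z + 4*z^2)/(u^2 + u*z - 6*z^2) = (u - 2*z)/(u + 3*z)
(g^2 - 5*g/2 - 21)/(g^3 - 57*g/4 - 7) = 2*(g - 6)/(2*g^2 - 7*g - 4)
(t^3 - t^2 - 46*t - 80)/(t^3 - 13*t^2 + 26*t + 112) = (t + 5)/(t - 7)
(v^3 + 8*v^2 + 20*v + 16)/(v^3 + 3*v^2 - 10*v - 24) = (v + 2)/(v - 3)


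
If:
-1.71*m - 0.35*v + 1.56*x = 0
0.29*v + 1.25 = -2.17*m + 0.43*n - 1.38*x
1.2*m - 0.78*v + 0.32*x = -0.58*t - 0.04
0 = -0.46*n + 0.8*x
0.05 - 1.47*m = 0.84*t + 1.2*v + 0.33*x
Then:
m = -0.43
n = -0.84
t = 1.05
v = -0.03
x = -0.48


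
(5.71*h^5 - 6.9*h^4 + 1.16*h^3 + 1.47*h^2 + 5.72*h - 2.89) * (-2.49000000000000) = -14.2179*h^5 + 17.181*h^4 - 2.8884*h^3 - 3.6603*h^2 - 14.2428*h + 7.1961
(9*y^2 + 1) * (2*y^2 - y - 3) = 18*y^4 - 9*y^3 - 25*y^2 - y - 3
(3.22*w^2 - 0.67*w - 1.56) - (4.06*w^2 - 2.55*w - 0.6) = -0.839999999999999*w^2 + 1.88*w - 0.96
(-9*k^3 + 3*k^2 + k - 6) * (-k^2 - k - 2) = 9*k^5 + 6*k^4 + 14*k^3 - k^2 + 4*k + 12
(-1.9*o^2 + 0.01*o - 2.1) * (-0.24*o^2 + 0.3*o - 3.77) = 0.456*o^4 - 0.5724*o^3 + 7.67*o^2 - 0.6677*o + 7.917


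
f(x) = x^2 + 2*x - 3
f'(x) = 2*x + 2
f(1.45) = 2.00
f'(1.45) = 4.90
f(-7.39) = 36.83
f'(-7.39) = -12.78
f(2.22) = 6.37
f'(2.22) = 6.44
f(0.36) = -2.15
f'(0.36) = 2.72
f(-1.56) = -3.69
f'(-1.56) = -1.12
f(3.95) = 20.50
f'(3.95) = 9.90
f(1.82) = 3.95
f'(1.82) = 5.64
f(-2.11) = -2.77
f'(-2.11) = -2.22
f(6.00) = 45.00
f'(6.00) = 14.00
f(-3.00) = 0.00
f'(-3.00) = -4.00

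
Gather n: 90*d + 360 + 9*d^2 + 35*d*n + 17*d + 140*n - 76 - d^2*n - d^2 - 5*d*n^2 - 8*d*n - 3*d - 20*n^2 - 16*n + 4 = 8*d^2 + 104*d + n^2*(-5*d - 20) + n*(-d^2 + 27*d + 124) + 288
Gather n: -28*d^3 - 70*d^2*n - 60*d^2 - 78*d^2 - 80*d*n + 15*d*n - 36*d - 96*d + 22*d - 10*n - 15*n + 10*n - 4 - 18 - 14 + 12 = -28*d^3 - 138*d^2 - 110*d + n*(-70*d^2 - 65*d - 15) - 24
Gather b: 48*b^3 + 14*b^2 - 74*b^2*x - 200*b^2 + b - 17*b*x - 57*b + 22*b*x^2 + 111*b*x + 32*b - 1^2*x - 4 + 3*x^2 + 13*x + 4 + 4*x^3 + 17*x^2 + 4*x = 48*b^3 + b^2*(-74*x - 186) + b*(22*x^2 + 94*x - 24) + 4*x^3 + 20*x^2 + 16*x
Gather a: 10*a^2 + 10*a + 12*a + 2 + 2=10*a^2 + 22*a + 4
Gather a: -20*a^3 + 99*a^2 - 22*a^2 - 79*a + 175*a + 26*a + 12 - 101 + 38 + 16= -20*a^3 + 77*a^2 + 122*a - 35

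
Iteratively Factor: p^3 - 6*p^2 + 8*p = (p)*(p^2 - 6*p + 8) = p*(p - 4)*(p - 2)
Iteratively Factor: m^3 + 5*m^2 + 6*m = (m + 3)*(m^2 + 2*m) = m*(m + 3)*(m + 2)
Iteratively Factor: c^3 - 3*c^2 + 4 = (c - 2)*(c^2 - c - 2) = (c - 2)*(c + 1)*(c - 2)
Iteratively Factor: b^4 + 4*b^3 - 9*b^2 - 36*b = (b - 3)*(b^3 + 7*b^2 + 12*b) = (b - 3)*(b + 4)*(b^2 + 3*b) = (b - 3)*(b + 3)*(b + 4)*(b)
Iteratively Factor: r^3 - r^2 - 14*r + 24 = (r - 2)*(r^2 + r - 12) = (r - 2)*(r + 4)*(r - 3)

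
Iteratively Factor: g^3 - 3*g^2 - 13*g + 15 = (g + 3)*(g^2 - 6*g + 5) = (g - 1)*(g + 3)*(g - 5)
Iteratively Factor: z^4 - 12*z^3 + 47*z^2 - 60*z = (z - 3)*(z^3 - 9*z^2 + 20*z) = (z - 4)*(z - 3)*(z^2 - 5*z) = z*(z - 4)*(z - 3)*(z - 5)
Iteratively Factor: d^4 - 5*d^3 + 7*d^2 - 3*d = (d - 1)*(d^3 - 4*d^2 + 3*d) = (d - 1)^2*(d^2 - 3*d) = (d - 3)*(d - 1)^2*(d)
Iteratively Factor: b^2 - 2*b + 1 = (b - 1)*(b - 1)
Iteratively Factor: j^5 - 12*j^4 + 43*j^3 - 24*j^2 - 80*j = (j - 5)*(j^4 - 7*j^3 + 8*j^2 + 16*j) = (j - 5)*(j - 4)*(j^3 - 3*j^2 - 4*j) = (j - 5)*(j - 4)^2*(j^2 + j) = j*(j - 5)*(j - 4)^2*(j + 1)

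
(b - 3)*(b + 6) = b^2 + 3*b - 18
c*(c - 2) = c^2 - 2*c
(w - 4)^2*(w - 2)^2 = w^4 - 12*w^3 + 52*w^2 - 96*w + 64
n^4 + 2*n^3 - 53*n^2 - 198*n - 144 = (n - 8)*(n + 1)*(n + 3)*(n + 6)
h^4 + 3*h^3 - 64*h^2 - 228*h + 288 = (h - 8)*(h - 1)*(h + 6)^2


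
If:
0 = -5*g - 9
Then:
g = -9/5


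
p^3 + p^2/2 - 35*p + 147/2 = (p - 7/2)*(p - 3)*(p + 7)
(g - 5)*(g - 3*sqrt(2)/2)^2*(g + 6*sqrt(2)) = g^4 - 5*g^3 + 3*sqrt(2)*g^3 - 63*g^2/2 - 15*sqrt(2)*g^2 + 27*sqrt(2)*g + 315*g/2 - 135*sqrt(2)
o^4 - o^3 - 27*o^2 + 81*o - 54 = (o - 3)^2*(o - 1)*(o + 6)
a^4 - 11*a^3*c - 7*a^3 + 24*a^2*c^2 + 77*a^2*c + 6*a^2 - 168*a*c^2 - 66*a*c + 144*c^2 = (a - 6)*(a - 1)*(a - 8*c)*(a - 3*c)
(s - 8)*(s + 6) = s^2 - 2*s - 48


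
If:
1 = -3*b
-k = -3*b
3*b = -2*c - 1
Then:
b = -1/3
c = 0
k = -1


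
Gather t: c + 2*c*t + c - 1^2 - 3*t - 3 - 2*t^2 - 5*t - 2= 2*c - 2*t^2 + t*(2*c - 8) - 6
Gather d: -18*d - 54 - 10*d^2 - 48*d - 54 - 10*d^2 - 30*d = -20*d^2 - 96*d - 108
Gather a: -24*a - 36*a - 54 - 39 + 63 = -60*a - 30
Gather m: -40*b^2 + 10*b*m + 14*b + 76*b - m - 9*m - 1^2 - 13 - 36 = -40*b^2 + 90*b + m*(10*b - 10) - 50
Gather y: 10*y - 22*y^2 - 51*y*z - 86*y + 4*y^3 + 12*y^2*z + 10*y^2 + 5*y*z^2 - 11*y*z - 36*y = 4*y^3 + y^2*(12*z - 12) + y*(5*z^2 - 62*z - 112)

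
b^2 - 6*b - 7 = (b - 7)*(b + 1)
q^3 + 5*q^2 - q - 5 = (q - 1)*(q + 1)*(q + 5)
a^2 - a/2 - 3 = (a - 2)*(a + 3/2)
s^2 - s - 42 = (s - 7)*(s + 6)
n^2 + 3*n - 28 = (n - 4)*(n + 7)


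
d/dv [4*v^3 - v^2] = 2*v*(6*v - 1)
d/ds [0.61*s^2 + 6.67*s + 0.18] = 1.22*s + 6.67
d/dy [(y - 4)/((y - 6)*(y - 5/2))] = 4*(-y^2 + 8*y - 19)/(4*y^4 - 68*y^3 + 409*y^2 - 1020*y + 900)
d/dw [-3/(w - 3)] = 3/(w - 3)^2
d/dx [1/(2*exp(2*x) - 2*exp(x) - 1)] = (2 - 4*exp(x))*exp(x)/(-2*exp(2*x) + 2*exp(x) + 1)^2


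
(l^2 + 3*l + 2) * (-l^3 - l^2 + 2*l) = -l^5 - 4*l^4 - 3*l^3 + 4*l^2 + 4*l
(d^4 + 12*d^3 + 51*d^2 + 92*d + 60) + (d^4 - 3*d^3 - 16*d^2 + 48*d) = 2*d^4 + 9*d^3 + 35*d^2 + 140*d + 60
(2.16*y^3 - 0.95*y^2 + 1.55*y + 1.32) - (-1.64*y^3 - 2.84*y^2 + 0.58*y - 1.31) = 3.8*y^3 + 1.89*y^2 + 0.97*y + 2.63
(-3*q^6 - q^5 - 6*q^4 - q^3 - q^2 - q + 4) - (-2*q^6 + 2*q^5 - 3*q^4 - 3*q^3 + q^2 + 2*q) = -q^6 - 3*q^5 - 3*q^4 + 2*q^3 - 2*q^2 - 3*q + 4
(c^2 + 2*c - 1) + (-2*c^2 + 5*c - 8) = -c^2 + 7*c - 9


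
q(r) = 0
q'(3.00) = 0.00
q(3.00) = 0.00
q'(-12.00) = 0.00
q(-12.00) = 0.00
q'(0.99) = 0.00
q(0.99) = 0.00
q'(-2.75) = 0.00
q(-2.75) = 0.00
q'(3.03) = 0.00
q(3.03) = 0.00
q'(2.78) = 0.00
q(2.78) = 0.00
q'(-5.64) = 0.00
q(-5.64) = 0.00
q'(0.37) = 0.00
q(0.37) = 0.00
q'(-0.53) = 0.00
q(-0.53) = 0.00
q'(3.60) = 0.00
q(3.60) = 0.00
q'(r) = 0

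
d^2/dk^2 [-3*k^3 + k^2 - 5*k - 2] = 2 - 18*k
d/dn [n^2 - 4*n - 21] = 2*n - 4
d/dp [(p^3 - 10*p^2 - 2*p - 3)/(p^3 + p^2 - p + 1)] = (11*p^4 + 2*p^3 + 24*p^2 - 14*p - 5)/(p^6 + 2*p^5 - p^4 + 3*p^2 - 2*p + 1)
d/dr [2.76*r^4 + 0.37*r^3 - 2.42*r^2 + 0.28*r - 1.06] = 11.04*r^3 + 1.11*r^2 - 4.84*r + 0.28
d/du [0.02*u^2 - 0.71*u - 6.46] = 0.04*u - 0.71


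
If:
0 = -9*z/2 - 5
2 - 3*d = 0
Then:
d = 2/3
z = -10/9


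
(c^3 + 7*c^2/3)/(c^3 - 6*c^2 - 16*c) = c*(3*c + 7)/(3*(c^2 - 6*c - 16))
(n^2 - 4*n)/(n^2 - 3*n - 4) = n/(n + 1)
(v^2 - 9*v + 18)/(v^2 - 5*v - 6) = (v - 3)/(v + 1)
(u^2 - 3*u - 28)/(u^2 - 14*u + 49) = (u + 4)/(u - 7)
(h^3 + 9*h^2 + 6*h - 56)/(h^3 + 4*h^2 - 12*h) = (h^2 + 11*h + 28)/(h*(h + 6))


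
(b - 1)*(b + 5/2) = b^2 + 3*b/2 - 5/2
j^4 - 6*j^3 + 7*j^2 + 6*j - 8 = (j - 4)*(j - 2)*(j - 1)*(j + 1)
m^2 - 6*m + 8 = (m - 4)*(m - 2)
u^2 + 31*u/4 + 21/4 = (u + 3/4)*(u + 7)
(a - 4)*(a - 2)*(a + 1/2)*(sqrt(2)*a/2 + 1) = sqrt(2)*a^4/2 - 11*sqrt(2)*a^3/4 + a^3 - 11*a^2/2 + 5*sqrt(2)*a^2/2 + 2*sqrt(2)*a + 5*a + 4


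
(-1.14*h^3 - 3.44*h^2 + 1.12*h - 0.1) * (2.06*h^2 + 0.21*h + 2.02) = -2.3484*h^5 - 7.3258*h^4 - 0.718*h^3 - 6.9196*h^2 + 2.2414*h - 0.202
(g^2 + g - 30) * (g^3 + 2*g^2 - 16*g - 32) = g^5 + 3*g^4 - 44*g^3 - 108*g^2 + 448*g + 960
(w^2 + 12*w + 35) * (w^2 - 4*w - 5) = w^4 + 8*w^3 - 18*w^2 - 200*w - 175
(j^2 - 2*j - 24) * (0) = 0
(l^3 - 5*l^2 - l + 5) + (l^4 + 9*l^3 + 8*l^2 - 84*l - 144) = l^4 + 10*l^3 + 3*l^2 - 85*l - 139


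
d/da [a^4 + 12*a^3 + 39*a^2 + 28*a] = 4*a^3 + 36*a^2 + 78*a + 28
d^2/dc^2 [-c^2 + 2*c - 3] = -2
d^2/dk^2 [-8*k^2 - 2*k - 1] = -16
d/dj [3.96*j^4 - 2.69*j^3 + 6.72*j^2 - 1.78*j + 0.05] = 15.84*j^3 - 8.07*j^2 + 13.44*j - 1.78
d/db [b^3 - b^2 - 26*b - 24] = 3*b^2 - 2*b - 26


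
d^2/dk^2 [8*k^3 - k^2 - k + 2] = 48*k - 2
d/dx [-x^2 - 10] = -2*x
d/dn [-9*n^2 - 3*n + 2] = -18*n - 3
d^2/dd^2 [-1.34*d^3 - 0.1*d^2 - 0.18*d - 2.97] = -8.04*d - 0.2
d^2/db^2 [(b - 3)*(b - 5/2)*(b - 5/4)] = 6*b - 27/2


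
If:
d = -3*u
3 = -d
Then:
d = -3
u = 1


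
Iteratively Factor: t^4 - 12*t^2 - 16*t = (t - 4)*(t^3 + 4*t^2 + 4*t) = (t - 4)*(t + 2)*(t^2 + 2*t) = t*(t - 4)*(t + 2)*(t + 2)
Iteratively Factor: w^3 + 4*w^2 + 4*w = (w + 2)*(w^2 + 2*w) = (w + 2)^2*(w)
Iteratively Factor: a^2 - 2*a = (a - 2)*(a)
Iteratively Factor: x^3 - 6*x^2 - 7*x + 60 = (x - 5)*(x^2 - x - 12) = (x - 5)*(x + 3)*(x - 4)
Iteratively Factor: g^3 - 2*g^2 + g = (g - 1)*(g^2 - g) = (g - 1)^2*(g)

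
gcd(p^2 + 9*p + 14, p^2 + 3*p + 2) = p + 2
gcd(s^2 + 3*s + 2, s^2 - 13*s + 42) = 1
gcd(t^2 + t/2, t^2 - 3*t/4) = t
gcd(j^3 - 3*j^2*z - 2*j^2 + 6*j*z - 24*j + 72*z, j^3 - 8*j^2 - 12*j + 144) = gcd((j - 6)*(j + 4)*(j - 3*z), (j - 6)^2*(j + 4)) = j^2 - 2*j - 24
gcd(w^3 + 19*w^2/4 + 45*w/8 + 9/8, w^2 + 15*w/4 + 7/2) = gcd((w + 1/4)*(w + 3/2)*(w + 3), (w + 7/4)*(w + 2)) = 1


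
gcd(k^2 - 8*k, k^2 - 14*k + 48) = k - 8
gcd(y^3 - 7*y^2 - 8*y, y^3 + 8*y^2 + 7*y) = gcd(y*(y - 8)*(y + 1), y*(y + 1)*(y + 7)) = y^2 + y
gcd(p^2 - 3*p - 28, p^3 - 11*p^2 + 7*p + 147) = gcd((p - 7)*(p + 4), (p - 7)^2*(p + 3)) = p - 7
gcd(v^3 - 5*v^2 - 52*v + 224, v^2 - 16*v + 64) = v - 8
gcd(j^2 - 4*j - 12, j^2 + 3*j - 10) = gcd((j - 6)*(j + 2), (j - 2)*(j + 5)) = 1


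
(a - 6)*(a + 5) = a^2 - a - 30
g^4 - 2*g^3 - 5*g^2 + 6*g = g*(g - 3)*(g - 1)*(g + 2)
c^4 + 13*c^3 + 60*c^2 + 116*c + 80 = (c + 2)^2*(c + 4)*(c + 5)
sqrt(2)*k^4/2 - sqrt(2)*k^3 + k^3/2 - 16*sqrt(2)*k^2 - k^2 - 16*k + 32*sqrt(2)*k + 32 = (k - 2)*(k - 4*sqrt(2))*(k + 4*sqrt(2))*(sqrt(2)*k/2 + 1/2)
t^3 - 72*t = t*(t - 6*sqrt(2))*(t + 6*sqrt(2))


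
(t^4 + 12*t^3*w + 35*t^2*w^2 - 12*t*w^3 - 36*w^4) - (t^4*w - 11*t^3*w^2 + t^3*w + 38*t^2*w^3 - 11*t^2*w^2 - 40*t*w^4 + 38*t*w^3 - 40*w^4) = -t^4*w + t^4 + 11*t^3*w^2 + 11*t^3*w - 38*t^2*w^3 + 46*t^2*w^2 + 40*t*w^4 - 50*t*w^3 + 4*w^4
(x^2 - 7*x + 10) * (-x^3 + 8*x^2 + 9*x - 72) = -x^5 + 15*x^4 - 57*x^3 - 55*x^2 + 594*x - 720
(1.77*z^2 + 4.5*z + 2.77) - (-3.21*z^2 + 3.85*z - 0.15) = 4.98*z^2 + 0.65*z + 2.92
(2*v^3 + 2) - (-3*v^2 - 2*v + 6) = 2*v^3 + 3*v^2 + 2*v - 4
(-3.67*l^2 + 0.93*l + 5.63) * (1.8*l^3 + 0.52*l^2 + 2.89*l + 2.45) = -6.606*l^5 - 0.2344*l^4 + 0.0112999999999985*l^3 - 3.3762*l^2 + 18.5492*l + 13.7935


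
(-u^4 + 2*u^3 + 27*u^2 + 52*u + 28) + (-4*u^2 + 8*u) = -u^4 + 2*u^3 + 23*u^2 + 60*u + 28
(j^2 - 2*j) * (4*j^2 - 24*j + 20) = 4*j^4 - 32*j^3 + 68*j^2 - 40*j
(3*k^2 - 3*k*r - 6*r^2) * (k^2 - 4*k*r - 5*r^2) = 3*k^4 - 15*k^3*r - 9*k^2*r^2 + 39*k*r^3 + 30*r^4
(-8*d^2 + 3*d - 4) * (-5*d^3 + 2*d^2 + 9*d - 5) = 40*d^5 - 31*d^4 - 46*d^3 + 59*d^2 - 51*d + 20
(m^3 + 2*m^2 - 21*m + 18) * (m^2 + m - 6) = m^5 + 3*m^4 - 25*m^3 - 15*m^2 + 144*m - 108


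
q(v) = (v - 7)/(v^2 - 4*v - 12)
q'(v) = (4 - 2*v)*(v - 7)/(v^2 - 4*v - 12)^2 + 1/(v^2 - 4*v - 12) = (v^2 - 4*v - 2*(v - 7)*(v - 2) - 12)/(-v^2 + 4*v + 12)^2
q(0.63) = 0.45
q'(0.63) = -0.16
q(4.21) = 0.25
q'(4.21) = 0.01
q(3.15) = 0.26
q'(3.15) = -0.03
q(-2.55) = -2.03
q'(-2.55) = -3.72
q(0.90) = 0.41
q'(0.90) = -0.13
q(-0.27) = 0.67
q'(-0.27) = -0.37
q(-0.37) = 0.71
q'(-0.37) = -0.42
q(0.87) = 0.42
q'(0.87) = -0.13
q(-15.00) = -0.08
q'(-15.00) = -0.00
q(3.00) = 0.27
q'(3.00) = -0.03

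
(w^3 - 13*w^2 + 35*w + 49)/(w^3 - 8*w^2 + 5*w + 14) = (w - 7)/(w - 2)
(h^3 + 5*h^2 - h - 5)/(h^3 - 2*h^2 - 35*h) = (h^2 - 1)/(h*(h - 7))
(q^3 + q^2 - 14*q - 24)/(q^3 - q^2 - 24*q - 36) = (q - 4)/(q - 6)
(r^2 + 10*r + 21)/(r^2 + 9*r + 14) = (r + 3)/(r + 2)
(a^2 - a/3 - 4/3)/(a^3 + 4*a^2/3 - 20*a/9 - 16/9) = 3*(a + 1)/(3*a^2 + 8*a + 4)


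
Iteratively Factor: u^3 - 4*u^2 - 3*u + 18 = (u + 2)*(u^2 - 6*u + 9) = (u - 3)*(u + 2)*(u - 3)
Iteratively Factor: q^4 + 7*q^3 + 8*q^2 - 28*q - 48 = (q + 4)*(q^3 + 3*q^2 - 4*q - 12) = (q - 2)*(q + 4)*(q^2 + 5*q + 6) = (q - 2)*(q + 3)*(q + 4)*(q + 2)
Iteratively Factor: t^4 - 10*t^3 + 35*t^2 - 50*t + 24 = (t - 3)*(t^3 - 7*t^2 + 14*t - 8) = (t - 3)*(t - 2)*(t^2 - 5*t + 4) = (t - 3)*(t - 2)*(t - 1)*(t - 4)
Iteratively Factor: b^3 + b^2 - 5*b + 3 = (b - 1)*(b^2 + 2*b - 3) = (b - 1)*(b + 3)*(b - 1)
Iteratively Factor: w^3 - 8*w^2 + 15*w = (w - 5)*(w^2 - 3*w) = (w - 5)*(w - 3)*(w)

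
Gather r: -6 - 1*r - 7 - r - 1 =-2*r - 14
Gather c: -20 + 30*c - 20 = 30*c - 40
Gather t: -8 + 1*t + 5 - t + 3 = 0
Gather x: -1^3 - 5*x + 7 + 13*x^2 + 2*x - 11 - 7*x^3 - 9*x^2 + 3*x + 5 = -7*x^3 + 4*x^2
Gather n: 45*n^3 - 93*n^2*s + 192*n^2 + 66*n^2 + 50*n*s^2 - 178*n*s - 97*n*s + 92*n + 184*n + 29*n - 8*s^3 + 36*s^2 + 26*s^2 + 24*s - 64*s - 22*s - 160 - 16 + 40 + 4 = 45*n^3 + n^2*(258 - 93*s) + n*(50*s^2 - 275*s + 305) - 8*s^3 + 62*s^2 - 62*s - 132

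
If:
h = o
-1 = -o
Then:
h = 1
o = 1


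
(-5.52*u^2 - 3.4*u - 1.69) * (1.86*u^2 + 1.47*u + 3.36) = -10.2672*u^4 - 14.4384*u^3 - 26.6886*u^2 - 13.9083*u - 5.6784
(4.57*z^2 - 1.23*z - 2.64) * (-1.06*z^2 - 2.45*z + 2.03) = -4.8442*z^4 - 9.8927*z^3 + 15.089*z^2 + 3.9711*z - 5.3592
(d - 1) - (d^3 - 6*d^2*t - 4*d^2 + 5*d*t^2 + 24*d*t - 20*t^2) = -d^3 + 6*d^2*t + 4*d^2 - 5*d*t^2 - 24*d*t + d + 20*t^2 - 1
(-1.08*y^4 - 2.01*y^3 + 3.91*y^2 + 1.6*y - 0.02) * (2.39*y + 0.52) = -2.5812*y^5 - 5.3655*y^4 + 8.2997*y^3 + 5.8572*y^2 + 0.7842*y - 0.0104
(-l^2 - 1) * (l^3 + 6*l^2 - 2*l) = -l^5 - 6*l^4 + l^3 - 6*l^2 + 2*l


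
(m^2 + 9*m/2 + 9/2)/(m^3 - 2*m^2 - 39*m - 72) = (m + 3/2)/(m^2 - 5*m - 24)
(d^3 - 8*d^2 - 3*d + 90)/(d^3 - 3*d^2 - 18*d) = (d - 5)/d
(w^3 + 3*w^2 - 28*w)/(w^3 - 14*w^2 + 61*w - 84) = w*(w + 7)/(w^2 - 10*w + 21)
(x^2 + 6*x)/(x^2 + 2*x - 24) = x/(x - 4)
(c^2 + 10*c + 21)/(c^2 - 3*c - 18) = (c + 7)/(c - 6)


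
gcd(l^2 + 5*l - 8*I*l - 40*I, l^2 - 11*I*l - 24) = l - 8*I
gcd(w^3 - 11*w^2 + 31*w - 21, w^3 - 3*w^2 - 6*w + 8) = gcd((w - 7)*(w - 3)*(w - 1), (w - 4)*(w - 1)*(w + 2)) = w - 1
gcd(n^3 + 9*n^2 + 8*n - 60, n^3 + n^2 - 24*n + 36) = n^2 + 4*n - 12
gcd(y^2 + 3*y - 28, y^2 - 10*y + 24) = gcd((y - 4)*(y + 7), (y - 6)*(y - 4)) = y - 4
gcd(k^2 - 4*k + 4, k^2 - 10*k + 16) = k - 2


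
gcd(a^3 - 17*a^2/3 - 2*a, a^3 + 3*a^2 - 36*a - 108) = a - 6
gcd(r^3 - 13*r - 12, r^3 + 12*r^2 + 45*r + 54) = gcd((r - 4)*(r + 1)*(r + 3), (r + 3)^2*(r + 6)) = r + 3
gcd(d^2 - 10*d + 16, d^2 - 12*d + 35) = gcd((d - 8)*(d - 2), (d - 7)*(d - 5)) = 1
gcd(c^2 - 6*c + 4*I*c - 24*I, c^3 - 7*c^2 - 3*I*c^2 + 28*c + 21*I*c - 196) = c + 4*I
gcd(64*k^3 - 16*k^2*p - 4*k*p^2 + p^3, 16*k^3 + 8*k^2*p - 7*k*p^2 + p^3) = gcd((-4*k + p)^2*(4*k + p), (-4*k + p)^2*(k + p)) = 16*k^2 - 8*k*p + p^2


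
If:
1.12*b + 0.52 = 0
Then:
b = -0.46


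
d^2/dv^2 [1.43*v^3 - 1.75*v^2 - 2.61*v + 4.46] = 8.58*v - 3.5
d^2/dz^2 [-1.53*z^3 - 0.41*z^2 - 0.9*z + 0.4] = -9.18*z - 0.82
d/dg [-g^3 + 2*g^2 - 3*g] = -3*g^2 + 4*g - 3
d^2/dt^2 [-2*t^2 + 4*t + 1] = -4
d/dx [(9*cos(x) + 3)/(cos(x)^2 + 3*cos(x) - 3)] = 3*(3*cos(x)^2 + 2*cos(x) + 12)*sin(x)/(cos(x)^2 + 3*cos(x) - 3)^2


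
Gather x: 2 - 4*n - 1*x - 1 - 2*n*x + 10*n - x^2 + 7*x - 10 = 6*n - x^2 + x*(6 - 2*n) - 9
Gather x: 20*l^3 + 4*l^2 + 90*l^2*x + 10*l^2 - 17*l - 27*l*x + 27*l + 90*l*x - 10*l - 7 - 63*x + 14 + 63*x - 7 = 20*l^3 + 14*l^2 + x*(90*l^2 + 63*l)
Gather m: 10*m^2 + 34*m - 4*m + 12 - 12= 10*m^2 + 30*m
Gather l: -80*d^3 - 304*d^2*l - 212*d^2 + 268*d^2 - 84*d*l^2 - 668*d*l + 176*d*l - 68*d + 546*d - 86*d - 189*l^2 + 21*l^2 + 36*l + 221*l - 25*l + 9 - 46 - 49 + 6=-80*d^3 + 56*d^2 + 392*d + l^2*(-84*d - 168) + l*(-304*d^2 - 492*d + 232) - 80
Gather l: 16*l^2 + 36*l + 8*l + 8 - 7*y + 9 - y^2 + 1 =16*l^2 + 44*l - y^2 - 7*y + 18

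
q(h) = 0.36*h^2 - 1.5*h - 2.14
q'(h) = 0.72*h - 1.5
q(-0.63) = -1.05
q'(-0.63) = -1.95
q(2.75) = -3.54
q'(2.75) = 0.48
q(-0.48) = -1.34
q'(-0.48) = -1.85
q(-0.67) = -0.97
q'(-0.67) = -1.98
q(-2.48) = 3.79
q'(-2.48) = -3.29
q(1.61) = -3.62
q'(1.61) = -0.34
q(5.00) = -0.64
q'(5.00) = 2.10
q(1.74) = -3.66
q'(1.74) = -0.25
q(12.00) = 31.70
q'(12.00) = 7.14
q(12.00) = 31.70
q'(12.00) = 7.14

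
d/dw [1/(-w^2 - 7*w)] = (2*w + 7)/(w^2*(w + 7)^2)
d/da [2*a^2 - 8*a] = 4*a - 8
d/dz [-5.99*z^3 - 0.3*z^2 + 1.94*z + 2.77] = -17.97*z^2 - 0.6*z + 1.94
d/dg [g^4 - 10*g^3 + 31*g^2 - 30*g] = 4*g^3 - 30*g^2 + 62*g - 30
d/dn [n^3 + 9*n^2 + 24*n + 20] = 3*n^2 + 18*n + 24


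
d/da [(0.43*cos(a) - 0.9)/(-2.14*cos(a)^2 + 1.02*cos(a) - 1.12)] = (-0.9202*cos(a)^2 + 3.852*cos(a) - 0.4364)*sin(a)/(4.5796*cos(a)^4 - 4.3656*cos(a)^3 + 5.834*cos(a)^2 - 2.2848*cos(a) + 1.2544)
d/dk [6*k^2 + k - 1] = 12*k + 1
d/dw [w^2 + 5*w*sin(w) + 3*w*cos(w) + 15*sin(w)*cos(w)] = -3*w*sin(w) + 5*w*cos(w) + 2*w + 5*sin(w) + 3*cos(w) + 15*cos(2*w)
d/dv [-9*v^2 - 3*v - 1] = -18*v - 3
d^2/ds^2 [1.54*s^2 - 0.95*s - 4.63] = 3.08000000000000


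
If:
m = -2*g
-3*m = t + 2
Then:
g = t/6 + 1/3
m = -t/3 - 2/3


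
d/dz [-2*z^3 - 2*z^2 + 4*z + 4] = -6*z^2 - 4*z + 4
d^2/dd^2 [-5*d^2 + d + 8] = -10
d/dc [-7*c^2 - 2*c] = -14*c - 2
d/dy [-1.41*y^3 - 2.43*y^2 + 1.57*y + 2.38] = -4.23*y^2 - 4.86*y + 1.57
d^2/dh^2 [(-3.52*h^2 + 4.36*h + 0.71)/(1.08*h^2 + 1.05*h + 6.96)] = (18.154368*h^3 + 163.72368*h^2 - 191.808648*h - 413.86293)/(1.259712*h^6 + 3.67416*h^5 + 27.926532*h^4 + 48.513465*h^3 + 179.970984*h^2 + 152.59104*h + 337.153536)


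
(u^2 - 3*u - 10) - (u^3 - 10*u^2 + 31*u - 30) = -u^3 + 11*u^2 - 34*u + 20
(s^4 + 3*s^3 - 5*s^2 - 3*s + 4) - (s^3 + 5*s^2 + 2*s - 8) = s^4 + 2*s^3 - 10*s^2 - 5*s + 12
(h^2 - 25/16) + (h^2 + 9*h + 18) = 2*h^2 + 9*h + 263/16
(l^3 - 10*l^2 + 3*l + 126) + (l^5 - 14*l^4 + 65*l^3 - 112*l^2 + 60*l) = l^5 - 14*l^4 + 66*l^3 - 122*l^2 + 63*l + 126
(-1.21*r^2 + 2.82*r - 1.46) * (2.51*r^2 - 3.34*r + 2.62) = -3.0371*r^4 + 11.1196*r^3 - 16.2536*r^2 + 12.2648*r - 3.8252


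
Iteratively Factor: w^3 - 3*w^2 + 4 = (w - 2)*(w^2 - w - 2) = (w - 2)^2*(w + 1)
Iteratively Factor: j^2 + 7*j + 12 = (j + 3)*(j + 4)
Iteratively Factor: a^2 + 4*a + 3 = (a + 1)*(a + 3)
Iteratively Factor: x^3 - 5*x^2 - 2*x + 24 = (x - 4)*(x^2 - x - 6) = (x - 4)*(x - 3)*(x + 2)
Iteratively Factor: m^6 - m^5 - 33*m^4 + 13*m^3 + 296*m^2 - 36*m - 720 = (m - 5)*(m^5 + 4*m^4 - 13*m^3 - 52*m^2 + 36*m + 144) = (m - 5)*(m - 3)*(m^4 + 7*m^3 + 8*m^2 - 28*m - 48) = (m - 5)*(m - 3)*(m - 2)*(m^3 + 9*m^2 + 26*m + 24) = (m - 5)*(m - 3)*(m - 2)*(m + 4)*(m^2 + 5*m + 6) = (m - 5)*(m - 3)*(m - 2)*(m + 2)*(m + 4)*(m + 3)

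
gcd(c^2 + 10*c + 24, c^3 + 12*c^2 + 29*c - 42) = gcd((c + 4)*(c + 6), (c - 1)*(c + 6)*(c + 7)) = c + 6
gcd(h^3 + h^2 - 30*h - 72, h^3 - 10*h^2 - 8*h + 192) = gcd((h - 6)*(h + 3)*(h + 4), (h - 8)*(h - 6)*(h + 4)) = h^2 - 2*h - 24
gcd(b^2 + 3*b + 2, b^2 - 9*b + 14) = 1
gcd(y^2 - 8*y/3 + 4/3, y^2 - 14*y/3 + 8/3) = y - 2/3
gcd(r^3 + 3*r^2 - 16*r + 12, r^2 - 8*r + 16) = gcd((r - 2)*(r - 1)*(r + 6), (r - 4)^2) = 1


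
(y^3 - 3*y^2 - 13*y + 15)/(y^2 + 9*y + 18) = (y^2 - 6*y + 5)/(y + 6)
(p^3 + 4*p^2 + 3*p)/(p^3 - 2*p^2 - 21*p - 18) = p/(p - 6)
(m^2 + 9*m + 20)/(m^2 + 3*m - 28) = (m^2 + 9*m + 20)/(m^2 + 3*m - 28)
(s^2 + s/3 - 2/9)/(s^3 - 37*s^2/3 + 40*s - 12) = (s + 2/3)/(s^2 - 12*s + 36)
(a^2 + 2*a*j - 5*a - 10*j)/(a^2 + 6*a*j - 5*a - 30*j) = (a + 2*j)/(a + 6*j)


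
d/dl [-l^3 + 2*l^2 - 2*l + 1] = -3*l^2 + 4*l - 2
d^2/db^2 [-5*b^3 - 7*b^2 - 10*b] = -30*b - 14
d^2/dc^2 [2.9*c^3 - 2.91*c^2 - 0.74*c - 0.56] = 17.4*c - 5.82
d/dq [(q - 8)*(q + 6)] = 2*q - 2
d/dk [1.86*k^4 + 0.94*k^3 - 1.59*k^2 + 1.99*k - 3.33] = 7.44*k^3 + 2.82*k^2 - 3.18*k + 1.99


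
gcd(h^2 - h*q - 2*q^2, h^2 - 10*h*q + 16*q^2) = -h + 2*q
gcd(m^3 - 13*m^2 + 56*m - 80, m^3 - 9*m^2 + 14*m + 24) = m - 4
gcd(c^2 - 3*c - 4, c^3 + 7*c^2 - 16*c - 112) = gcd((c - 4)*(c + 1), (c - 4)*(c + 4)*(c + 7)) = c - 4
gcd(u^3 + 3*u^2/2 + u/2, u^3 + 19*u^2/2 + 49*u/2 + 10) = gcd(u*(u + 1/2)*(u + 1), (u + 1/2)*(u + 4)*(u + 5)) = u + 1/2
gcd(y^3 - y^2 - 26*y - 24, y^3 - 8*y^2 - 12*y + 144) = y^2 - 2*y - 24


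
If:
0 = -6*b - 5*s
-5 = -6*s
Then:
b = -25/36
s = 5/6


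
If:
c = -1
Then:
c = -1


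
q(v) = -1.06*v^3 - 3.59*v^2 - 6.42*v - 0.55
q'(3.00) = -56.58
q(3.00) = -80.74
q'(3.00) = -56.58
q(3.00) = -80.74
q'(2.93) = -54.76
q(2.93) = -76.84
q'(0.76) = -13.71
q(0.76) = -7.97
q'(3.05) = -57.90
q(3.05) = -83.60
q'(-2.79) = -11.14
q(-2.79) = 12.44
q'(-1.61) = -3.10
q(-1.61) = 4.90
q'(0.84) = -14.70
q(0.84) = -9.10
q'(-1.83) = -3.93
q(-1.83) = 5.67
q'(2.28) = -39.32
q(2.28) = -46.41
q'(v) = -3.18*v^2 - 7.18*v - 6.42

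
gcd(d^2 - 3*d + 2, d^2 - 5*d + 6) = d - 2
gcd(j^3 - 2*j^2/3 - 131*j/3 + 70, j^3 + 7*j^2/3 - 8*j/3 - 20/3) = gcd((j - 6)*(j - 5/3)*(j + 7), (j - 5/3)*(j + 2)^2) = j - 5/3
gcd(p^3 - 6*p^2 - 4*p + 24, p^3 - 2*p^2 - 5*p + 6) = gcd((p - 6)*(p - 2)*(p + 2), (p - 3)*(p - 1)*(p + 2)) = p + 2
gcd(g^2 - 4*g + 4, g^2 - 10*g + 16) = g - 2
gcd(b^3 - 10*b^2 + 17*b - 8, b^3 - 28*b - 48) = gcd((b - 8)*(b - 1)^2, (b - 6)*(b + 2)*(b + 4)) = 1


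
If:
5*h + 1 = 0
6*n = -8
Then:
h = -1/5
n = -4/3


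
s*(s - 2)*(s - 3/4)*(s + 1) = s^4 - 7*s^3/4 - 5*s^2/4 + 3*s/2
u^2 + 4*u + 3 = (u + 1)*(u + 3)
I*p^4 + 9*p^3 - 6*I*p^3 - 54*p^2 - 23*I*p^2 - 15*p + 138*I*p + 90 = (p - 6)*(p - 5*I)*(p - 3*I)*(I*p + 1)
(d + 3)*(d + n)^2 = d^3 + 2*d^2*n + 3*d^2 + d*n^2 + 6*d*n + 3*n^2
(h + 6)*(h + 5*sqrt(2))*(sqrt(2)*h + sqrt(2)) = sqrt(2)*h^3 + 7*sqrt(2)*h^2 + 10*h^2 + 6*sqrt(2)*h + 70*h + 60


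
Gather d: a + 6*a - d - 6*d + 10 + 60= 7*a - 7*d + 70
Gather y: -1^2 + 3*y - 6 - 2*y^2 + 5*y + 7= -2*y^2 + 8*y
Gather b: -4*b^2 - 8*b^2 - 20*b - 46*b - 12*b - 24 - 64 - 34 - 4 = -12*b^2 - 78*b - 126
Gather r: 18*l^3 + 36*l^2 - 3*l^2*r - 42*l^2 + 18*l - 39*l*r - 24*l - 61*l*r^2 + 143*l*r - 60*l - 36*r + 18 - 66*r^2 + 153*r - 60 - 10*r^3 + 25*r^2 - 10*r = 18*l^3 - 6*l^2 - 66*l - 10*r^3 + r^2*(-61*l - 41) + r*(-3*l^2 + 104*l + 107) - 42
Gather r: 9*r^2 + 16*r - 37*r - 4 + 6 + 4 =9*r^2 - 21*r + 6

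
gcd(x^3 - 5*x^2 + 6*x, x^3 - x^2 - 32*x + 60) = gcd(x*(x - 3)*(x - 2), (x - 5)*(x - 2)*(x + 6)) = x - 2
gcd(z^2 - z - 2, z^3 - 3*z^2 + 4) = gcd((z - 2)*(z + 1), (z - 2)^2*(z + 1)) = z^2 - z - 2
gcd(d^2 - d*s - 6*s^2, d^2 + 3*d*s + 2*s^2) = d + 2*s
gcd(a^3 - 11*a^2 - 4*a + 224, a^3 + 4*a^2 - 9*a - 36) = a + 4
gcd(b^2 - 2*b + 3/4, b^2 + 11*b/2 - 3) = b - 1/2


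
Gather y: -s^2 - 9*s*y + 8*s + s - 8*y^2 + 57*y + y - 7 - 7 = -s^2 + 9*s - 8*y^2 + y*(58 - 9*s) - 14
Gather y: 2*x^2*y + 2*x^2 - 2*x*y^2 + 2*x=2*x^2*y + 2*x^2 - 2*x*y^2 + 2*x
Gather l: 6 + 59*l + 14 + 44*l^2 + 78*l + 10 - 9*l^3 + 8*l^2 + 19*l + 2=-9*l^3 + 52*l^2 + 156*l + 32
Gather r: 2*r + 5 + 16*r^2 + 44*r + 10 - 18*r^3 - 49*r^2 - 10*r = -18*r^3 - 33*r^2 + 36*r + 15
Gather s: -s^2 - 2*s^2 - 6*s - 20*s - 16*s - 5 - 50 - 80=-3*s^2 - 42*s - 135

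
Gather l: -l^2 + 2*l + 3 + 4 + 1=-l^2 + 2*l + 8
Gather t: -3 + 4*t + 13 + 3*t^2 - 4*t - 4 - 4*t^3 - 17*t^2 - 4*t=-4*t^3 - 14*t^2 - 4*t + 6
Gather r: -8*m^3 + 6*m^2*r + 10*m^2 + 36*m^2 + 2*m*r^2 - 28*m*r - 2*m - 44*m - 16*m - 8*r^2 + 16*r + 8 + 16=-8*m^3 + 46*m^2 - 62*m + r^2*(2*m - 8) + r*(6*m^2 - 28*m + 16) + 24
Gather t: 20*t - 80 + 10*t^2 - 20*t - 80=10*t^2 - 160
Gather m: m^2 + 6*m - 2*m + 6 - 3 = m^2 + 4*m + 3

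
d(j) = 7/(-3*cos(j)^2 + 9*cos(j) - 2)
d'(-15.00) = -0.55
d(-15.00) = -0.66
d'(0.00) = 0.00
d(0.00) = 1.75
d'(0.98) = 7.59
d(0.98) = 3.36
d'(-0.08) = -0.11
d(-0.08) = 1.75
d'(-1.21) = -69.85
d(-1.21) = 8.71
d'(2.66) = 0.31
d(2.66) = -0.57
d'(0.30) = 0.45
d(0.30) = 1.81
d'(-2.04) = -1.64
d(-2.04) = -1.05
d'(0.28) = 0.42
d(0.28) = 1.80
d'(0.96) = 6.74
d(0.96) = 3.22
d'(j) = 7*(-6*sin(j)*cos(j) + 9*sin(j))/(-3*cos(j)^2 + 9*cos(j) - 2)^2 = 21*(3 - 2*cos(j))*sin(j)/(3*cos(j)^2 - 9*cos(j) + 2)^2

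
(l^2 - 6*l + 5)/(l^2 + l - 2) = (l - 5)/(l + 2)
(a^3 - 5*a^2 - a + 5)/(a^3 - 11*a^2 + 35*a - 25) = (a + 1)/(a - 5)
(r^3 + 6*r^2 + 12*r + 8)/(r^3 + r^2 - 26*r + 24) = (r^3 + 6*r^2 + 12*r + 8)/(r^3 + r^2 - 26*r + 24)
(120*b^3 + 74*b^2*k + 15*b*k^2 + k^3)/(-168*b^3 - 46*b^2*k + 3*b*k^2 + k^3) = (-5*b - k)/(7*b - k)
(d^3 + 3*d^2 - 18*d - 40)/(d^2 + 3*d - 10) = (d^2 - 2*d - 8)/(d - 2)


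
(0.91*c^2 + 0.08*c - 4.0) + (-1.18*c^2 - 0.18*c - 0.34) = -0.27*c^2 - 0.1*c - 4.34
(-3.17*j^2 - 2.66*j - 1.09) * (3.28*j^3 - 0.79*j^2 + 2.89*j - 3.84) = -10.3976*j^5 - 6.2205*j^4 - 10.6351*j^3 + 5.3465*j^2 + 7.0643*j + 4.1856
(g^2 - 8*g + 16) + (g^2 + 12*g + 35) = 2*g^2 + 4*g + 51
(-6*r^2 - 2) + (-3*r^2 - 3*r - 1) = -9*r^2 - 3*r - 3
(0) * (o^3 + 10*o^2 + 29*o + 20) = 0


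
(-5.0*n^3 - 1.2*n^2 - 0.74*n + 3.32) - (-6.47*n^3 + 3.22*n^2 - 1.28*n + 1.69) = 1.47*n^3 - 4.42*n^2 + 0.54*n + 1.63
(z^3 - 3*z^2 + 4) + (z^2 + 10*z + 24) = z^3 - 2*z^2 + 10*z + 28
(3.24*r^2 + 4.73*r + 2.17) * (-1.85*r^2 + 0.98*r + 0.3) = -5.994*r^4 - 5.5753*r^3 + 1.5929*r^2 + 3.5456*r + 0.651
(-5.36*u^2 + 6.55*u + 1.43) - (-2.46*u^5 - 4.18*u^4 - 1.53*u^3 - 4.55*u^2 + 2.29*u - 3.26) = 2.46*u^5 + 4.18*u^4 + 1.53*u^3 - 0.81*u^2 + 4.26*u + 4.69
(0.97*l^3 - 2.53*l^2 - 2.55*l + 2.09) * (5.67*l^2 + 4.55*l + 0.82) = 5.4999*l^5 - 9.9316*l^4 - 25.1746*l^3 - 1.8268*l^2 + 7.4185*l + 1.7138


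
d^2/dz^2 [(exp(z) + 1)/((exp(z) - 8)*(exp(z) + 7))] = (exp(4*z) + 5*exp(3*z) + 333*exp(2*z) + 169*exp(z) + 3080)*exp(z)/(exp(6*z) - 3*exp(5*z) - 165*exp(4*z) + 335*exp(3*z) + 9240*exp(2*z) - 9408*exp(z) - 175616)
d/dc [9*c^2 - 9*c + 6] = 18*c - 9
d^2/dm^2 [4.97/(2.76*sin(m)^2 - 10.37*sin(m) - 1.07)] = (151.437888*sin(m)^4 - 426.742092*sin(m)^3 + 366.011177*sin(m)^2 + 798.337561*sin(m) - 1098.271594)/(-2.76*sin(m)^2 + 10.37*sin(m) + 1.07)^3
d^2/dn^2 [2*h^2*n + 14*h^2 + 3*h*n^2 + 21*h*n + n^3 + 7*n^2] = 6*h + 6*n + 14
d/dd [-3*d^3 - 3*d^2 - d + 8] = -9*d^2 - 6*d - 1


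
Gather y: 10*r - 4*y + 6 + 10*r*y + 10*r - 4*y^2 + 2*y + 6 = 20*r - 4*y^2 + y*(10*r - 2) + 12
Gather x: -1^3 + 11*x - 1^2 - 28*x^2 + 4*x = -28*x^2 + 15*x - 2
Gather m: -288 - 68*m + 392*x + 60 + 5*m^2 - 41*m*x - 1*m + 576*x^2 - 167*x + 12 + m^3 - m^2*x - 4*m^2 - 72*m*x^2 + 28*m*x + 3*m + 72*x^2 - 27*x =m^3 + m^2*(1 - x) + m*(-72*x^2 - 13*x - 66) + 648*x^2 + 198*x - 216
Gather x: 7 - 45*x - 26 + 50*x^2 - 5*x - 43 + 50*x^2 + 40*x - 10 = 100*x^2 - 10*x - 72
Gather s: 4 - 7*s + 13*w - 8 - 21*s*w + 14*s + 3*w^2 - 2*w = s*(7 - 21*w) + 3*w^2 + 11*w - 4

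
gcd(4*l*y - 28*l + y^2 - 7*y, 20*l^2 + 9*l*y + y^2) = 4*l + y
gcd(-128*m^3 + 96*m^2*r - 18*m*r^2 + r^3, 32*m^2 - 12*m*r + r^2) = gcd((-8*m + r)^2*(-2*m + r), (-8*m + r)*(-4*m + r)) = -8*m + r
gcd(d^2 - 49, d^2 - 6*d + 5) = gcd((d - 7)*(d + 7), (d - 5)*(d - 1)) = 1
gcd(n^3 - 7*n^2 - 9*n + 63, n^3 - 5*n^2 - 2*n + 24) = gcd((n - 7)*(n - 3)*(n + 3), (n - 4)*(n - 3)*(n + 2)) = n - 3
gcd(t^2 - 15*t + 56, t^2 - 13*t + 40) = t - 8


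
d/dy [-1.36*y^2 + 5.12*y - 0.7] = 5.12 - 2.72*y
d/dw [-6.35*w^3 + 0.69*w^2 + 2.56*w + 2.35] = -19.05*w^2 + 1.38*w + 2.56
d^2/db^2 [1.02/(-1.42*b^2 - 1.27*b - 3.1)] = (4.113456*b^2 + 3.678936*b - 1.02*(2.84*b + 1.27)*(5.68*b + 2.54) + 8.98008)/(1.42*b^2 + 1.27*b + 3.1)^3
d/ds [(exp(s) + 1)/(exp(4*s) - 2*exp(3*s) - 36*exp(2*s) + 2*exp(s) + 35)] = 3*(-exp(2*s) + 2*exp(s) + 11)*exp(s)/(exp(6*s) - 6*exp(5*s) - 57*exp(4*s) + 268*exp(3*s) + 879*exp(2*s) - 2310*exp(s) + 1225)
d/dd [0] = 0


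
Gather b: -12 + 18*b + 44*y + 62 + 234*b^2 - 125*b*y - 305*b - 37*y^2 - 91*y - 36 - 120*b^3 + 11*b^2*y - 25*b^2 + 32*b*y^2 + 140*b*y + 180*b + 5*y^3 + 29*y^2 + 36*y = -120*b^3 + b^2*(11*y + 209) + b*(32*y^2 + 15*y - 107) + 5*y^3 - 8*y^2 - 11*y + 14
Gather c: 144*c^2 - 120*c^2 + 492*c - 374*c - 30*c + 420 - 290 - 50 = 24*c^2 + 88*c + 80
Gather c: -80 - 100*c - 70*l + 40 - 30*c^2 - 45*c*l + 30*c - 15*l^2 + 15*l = -30*c^2 + c*(-45*l - 70) - 15*l^2 - 55*l - 40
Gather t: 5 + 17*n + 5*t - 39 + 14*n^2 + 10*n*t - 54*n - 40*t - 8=14*n^2 - 37*n + t*(10*n - 35) - 42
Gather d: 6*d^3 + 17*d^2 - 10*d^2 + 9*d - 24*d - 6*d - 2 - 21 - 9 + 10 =6*d^3 + 7*d^2 - 21*d - 22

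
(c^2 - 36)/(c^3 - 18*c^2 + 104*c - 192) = (c + 6)/(c^2 - 12*c + 32)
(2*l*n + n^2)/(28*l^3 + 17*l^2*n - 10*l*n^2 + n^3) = n*(2*l + n)/(28*l^3 + 17*l^2*n - 10*l*n^2 + n^3)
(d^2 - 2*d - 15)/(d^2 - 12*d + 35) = (d + 3)/(d - 7)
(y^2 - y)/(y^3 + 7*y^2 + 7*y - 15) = y/(y^2 + 8*y + 15)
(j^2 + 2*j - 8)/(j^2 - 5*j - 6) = (-j^2 - 2*j + 8)/(-j^2 + 5*j + 6)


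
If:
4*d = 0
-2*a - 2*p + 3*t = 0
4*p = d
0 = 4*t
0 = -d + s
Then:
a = 0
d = 0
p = 0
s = 0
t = 0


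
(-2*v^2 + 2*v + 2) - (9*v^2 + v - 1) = -11*v^2 + v + 3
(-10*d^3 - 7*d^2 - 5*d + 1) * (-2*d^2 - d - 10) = 20*d^5 + 24*d^4 + 117*d^3 + 73*d^2 + 49*d - 10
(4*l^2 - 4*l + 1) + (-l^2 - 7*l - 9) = 3*l^2 - 11*l - 8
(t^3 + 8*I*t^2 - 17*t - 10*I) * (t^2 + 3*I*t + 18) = t^5 + 11*I*t^4 - 23*t^3 + 83*I*t^2 - 276*t - 180*I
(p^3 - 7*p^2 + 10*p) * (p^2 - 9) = p^5 - 7*p^4 + p^3 + 63*p^2 - 90*p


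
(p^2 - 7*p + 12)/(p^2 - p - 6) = (p - 4)/(p + 2)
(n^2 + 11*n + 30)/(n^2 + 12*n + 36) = (n + 5)/(n + 6)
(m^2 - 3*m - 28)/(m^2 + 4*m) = (m - 7)/m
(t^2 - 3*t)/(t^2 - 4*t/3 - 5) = 3*t/(3*t + 5)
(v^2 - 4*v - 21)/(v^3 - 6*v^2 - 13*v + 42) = 1/(v - 2)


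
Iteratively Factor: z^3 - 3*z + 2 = (z + 2)*(z^2 - 2*z + 1) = (z - 1)*(z + 2)*(z - 1)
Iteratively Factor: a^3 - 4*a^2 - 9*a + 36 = (a - 3)*(a^2 - a - 12) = (a - 3)*(a + 3)*(a - 4)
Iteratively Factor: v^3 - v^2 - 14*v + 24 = (v - 2)*(v^2 + v - 12) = (v - 2)*(v + 4)*(v - 3)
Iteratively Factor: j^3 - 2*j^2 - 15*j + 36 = (j - 3)*(j^2 + j - 12) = (j - 3)^2*(j + 4)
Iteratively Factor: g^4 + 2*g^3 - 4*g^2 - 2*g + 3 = (g + 3)*(g^3 - g^2 - g + 1) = (g + 1)*(g + 3)*(g^2 - 2*g + 1) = (g - 1)*(g + 1)*(g + 3)*(g - 1)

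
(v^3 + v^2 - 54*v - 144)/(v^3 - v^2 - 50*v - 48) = (v + 3)/(v + 1)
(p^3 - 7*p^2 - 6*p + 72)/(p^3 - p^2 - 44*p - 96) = (p^2 - 10*p + 24)/(p^2 - 4*p - 32)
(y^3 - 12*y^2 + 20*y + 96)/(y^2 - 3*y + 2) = (y^3 - 12*y^2 + 20*y + 96)/(y^2 - 3*y + 2)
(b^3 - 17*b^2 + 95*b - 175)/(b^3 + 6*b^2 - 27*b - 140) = (b^2 - 12*b + 35)/(b^2 + 11*b + 28)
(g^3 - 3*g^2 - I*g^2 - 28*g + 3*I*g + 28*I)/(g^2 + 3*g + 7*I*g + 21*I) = (g^3 - g^2*(3 + I) + g*(-28 + 3*I) + 28*I)/(g^2 + g*(3 + 7*I) + 21*I)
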